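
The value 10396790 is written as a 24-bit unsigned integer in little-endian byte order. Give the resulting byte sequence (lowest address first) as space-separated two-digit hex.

76 A4 9E

10396790 in hexadecimal, padded to 24 bits, is 0x9EA476.
Split into bytes (most-significant first): 9E A4 76.
Little-endian stores the least-significant byte at the lowest address.
So at ascending addresses the bytes are 76 A4 9E.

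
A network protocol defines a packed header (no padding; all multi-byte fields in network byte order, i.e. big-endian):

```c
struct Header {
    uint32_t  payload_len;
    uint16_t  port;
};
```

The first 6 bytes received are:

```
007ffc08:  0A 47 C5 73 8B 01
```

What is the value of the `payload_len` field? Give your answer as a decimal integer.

`payload_len` is the first field, at byte offset 0, occupying 4 bytes.
Bytes at offsets 0..3: 0A 47 C5 73.
Big-endian stores the most-significant byte at the lowest address.
The bytes are already most-significant first: 0x0A47C573.
0x0A47C573 = 172475763.

172475763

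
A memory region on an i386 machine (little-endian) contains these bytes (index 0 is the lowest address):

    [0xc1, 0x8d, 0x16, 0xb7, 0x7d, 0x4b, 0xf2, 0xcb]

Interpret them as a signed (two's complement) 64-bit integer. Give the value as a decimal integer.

-3750852536331498047

In little-endian order the low byte comes first in memory.
Reassemble most-significant byte first: CB F2 4B 7D B7 16 8D C1 → 0xCBF24B7DB7168DC1.
Top bit is set, so as a signed 64-bit value this is 0xCBF24B7DB7168DC1 − 2^64 = -3750852536331498047.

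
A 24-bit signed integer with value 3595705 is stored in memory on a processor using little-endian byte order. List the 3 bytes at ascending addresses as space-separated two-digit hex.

B9 DD 36

3595705 in hexadecimal, padded to 24 bits, is 0x36DDB9.
Split into bytes (most-significant first): 36 DD B9.
In little-endian order the low byte comes first in memory.
So at ascending addresses the bytes are B9 DD 36.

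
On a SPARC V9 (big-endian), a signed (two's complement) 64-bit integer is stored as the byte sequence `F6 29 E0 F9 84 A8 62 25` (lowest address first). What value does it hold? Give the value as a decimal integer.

Big-endian stores the most-significant byte at the lowest address.
The bytes are already most-significant first: 0xF629E0F984A86225.
Top bit is set, so as a signed 64-bit value this is 0xF629E0F984A86225 − 2^64 = -708788104057036251.

-708788104057036251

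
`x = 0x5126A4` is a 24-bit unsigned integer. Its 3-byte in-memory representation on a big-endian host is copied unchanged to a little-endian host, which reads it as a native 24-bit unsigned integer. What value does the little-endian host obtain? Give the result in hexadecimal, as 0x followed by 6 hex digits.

0xA42651

Stored big-endian, the bytes at ascending addresses are 51 26 A4.
Read back as little-endian, the first byte is least significant, giving 0xA42651.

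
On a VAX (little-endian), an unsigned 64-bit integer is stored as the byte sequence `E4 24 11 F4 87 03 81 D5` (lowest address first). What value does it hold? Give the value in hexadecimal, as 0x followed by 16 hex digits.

Little-endian stores the least-significant byte at the lowest address.
Reassemble most-significant byte first: D5 81 03 87 F4 11 24 E4 → 0xD5810387F41124E4.

0xD5810387F41124E4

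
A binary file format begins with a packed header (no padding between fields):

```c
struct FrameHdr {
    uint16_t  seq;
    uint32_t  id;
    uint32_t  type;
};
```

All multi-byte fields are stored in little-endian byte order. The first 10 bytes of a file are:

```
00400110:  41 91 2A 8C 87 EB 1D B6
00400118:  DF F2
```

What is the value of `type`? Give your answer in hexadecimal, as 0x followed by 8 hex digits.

0xF2DFB61D

`type` follows `seq` (2 B), `id` (4 B), so it starts at offset 2 + 4 = 6 and occupies 4 bytes.
Bytes at offsets 6..9: 1D B6 DF F2.
Little-endian: lowest address holds the least-significant byte.
Reassemble most-significant byte first: F2 DF B6 1D → 0xF2DFB61D.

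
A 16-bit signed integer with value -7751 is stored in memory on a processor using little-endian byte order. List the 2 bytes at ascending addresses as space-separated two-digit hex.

Two's complement of -7751 in 16 bits: 7751 = 0x1E47; invert → 0xE1B8; add 1 → 0xE1B9.
Split into bytes (most-significant first): E1 B9.
Little-endian stores the least-significant byte at the lowest address.
So at ascending addresses the bytes are B9 E1.

B9 E1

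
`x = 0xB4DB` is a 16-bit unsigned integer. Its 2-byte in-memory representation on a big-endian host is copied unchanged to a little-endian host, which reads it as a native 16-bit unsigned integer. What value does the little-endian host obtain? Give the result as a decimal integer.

Stored big-endian, the bytes at ascending addresses are B4 DB.
Read back as little-endian, the first byte is least significant, giving 0xDBB4.
0xDBB4 = 56244.

56244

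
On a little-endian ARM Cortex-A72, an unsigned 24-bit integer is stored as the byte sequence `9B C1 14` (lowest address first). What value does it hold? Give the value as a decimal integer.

1360283

In little-endian order the low byte comes first in memory.
Reassemble most-significant byte first: 14 C1 9B → 0x14C19B.
0x14C19B = 1360283.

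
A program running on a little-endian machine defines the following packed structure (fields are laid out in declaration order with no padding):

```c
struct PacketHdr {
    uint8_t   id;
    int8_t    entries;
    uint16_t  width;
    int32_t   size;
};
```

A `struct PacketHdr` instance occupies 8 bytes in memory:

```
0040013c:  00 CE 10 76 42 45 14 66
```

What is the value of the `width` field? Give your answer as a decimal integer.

30224

`width` follows `id` (1 B), `entries` (1 B), so it starts at offset 1 + 1 = 2 and occupies 2 bytes.
Bytes at offsets 2..3: 10 76.
Little-endian: lowest address holds the least-significant byte.
Reassemble most-significant byte first: 76 10 → 0x7610.
0x7610 = 30224.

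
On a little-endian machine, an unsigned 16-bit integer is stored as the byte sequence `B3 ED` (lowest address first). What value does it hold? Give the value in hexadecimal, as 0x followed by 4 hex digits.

0xEDB3

Little-endian stores the least-significant byte at the lowest address.
Reassemble most-significant byte first: ED B3 → 0xEDB3.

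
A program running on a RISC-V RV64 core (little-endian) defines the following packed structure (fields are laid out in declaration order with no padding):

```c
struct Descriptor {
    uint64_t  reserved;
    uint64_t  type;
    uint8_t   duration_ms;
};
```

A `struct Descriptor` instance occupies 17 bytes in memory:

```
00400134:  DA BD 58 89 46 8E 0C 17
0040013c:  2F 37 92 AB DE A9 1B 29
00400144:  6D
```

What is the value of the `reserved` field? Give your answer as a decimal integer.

`reserved` is the first field, at byte offset 0, occupying 8 bytes.
Bytes at offsets 0..7: DA BD 58 89 46 8E 0C 17.
In little-endian order the low byte comes first in memory.
Reassemble most-significant byte first: 17 0C 8E 46 89 58 BD DA → 0x170C8E468958BDDA.
0x170C8E468958BDDA = 1660858796196019674.

1660858796196019674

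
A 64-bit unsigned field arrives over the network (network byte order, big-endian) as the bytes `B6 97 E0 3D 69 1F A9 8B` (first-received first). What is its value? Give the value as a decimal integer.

Big-endian stores the most-significant byte at the lowest address.
The bytes are already most-significant first: 0xB697E03D691FA98B.
0xB697E03D691FA98B = 13157231390747502987.

13157231390747502987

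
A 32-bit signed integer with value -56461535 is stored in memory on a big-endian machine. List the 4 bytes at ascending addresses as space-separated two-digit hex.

Two's complement of -56461535 in 32 bits: 56461535 = 0x035D88DF; invert → 0xFCA27720; add 1 → 0xFCA27721.
Split into bytes (most-significant first): FC A2 77 21.
Big-endian: lowest address holds the most-significant byte.
So the memory order matches the most-significant-first order: FC A2 77 21.

FC A2 77 21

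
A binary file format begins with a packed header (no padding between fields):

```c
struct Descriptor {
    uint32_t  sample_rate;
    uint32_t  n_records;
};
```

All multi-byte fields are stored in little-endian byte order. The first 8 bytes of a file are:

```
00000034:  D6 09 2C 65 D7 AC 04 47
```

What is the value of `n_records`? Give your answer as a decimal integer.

`n_records` follows `sample_rate` (4 bytes), so it starts at byte offset 4 and occupies 4 bytes.
Bytes at offsets 4..7: D7 AC 04 47.
Little-endian: lowest address holds the least-significant byte.
Reassemble most-significant byte first: 47 04 AC D7 → 0x4704ACD7.
0x4704ACD7 = 1191488727.

1191488727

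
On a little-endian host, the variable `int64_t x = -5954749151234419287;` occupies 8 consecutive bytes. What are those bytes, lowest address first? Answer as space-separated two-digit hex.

Two's complement of -5954749151234419287 in 64 bits: 5954749151234419287 = 0x52A384CDADE2EA57; invert → 0xAD5C7B32521D15A8; add 1 → 0xAD5C7B32521D15A9.
Split into bytes (most-significant first): AD 5C 7B 32 52 1D 15 A9.
In little-endian order the low byte comes first in memory.
So at ascending addresses the bytes are A9 15 1D 52 32 7B 5C AD.

A9 15 1D 52 32 7B 5C AD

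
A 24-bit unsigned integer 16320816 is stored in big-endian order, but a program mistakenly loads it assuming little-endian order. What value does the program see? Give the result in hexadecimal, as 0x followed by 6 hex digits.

16320816 in 24-bit hexadecimal is 0xF90930.
Stored big-endian, the bytes at ascending addresses are F9 09 30.
Read back as little-endian, the first byte is least significant, giving 0x3009F9.

0x3009F9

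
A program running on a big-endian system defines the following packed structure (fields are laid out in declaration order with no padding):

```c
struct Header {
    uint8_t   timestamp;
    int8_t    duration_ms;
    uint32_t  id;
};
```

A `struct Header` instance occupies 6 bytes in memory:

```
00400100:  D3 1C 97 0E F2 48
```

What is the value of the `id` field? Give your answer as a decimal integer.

`id` follows `timestamp` (1 B), `duration_ms` (1 B), so it starts at offset 1 + 1 = 2 and occupies 4 bytes.
Bytes at offsets 2..5: 97 0E F2 48.
In big-endian order the high byte comes first in memory.
The bytes are already most-significant first: 0x970EF248.
0x970EF248 = 2534339144.

2534339144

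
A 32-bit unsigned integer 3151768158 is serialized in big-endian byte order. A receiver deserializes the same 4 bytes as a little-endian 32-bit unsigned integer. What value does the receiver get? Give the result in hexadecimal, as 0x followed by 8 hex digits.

0x5E2ADCBB

3151768158 in 32-bit hexadecimal is 0xBBDC2A5E.
Stored big-endian, the bytes at ascending addresses are BB DC 2A 5E.
Read back as little-endian, the first byte is least significant, giving 0x5E2ADCBB.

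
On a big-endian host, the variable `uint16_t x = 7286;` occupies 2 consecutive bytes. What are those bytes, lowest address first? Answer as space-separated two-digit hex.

1C 76

7286 in hexadecimal, padded to 16 bits, is 0x1C76.
Split into bytes (most-significant first): 1C 76.
Big-endian: lowest address holds the most-significant byte.
So the memory order matches the most-significant-first order: 1C 76.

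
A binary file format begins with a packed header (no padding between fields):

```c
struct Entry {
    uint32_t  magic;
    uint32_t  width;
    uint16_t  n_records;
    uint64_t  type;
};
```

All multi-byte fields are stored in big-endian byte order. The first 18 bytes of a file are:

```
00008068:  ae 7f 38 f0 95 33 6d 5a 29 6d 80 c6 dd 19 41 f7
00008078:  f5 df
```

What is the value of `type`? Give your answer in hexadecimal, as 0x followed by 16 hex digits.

0x80C6DD1941F7F5DF

`type` follows `magic` (4 B), `width` (4 B), `n_records` (2 B), so it starts at offset 4 + 4 + 2 = 10 and occupies 8 bytes.
Bytes at offsets 10..17: 80 C6 DD 19 41 F7 F5 DF.
In big-endian order the high byte comes first in memory.
The bytes are already most-significant first: 0x80C6DD1941F7F5DF.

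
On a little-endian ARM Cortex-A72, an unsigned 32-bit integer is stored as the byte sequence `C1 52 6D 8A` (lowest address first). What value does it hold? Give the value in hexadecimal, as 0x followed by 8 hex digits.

Little-endian: lowest address holds the least-significant byte.
Reassemble most-significant byte first: 8A 6D 52 C1 → 0x8A6D52C1.

0x8A6D52C1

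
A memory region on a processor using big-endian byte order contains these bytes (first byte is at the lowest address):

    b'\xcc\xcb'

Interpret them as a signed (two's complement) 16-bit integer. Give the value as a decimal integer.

In big-endian order the high byte comes first in memory.
The bytes are already most-significant first: 0xCCCB.
Top bit is set, so as a signed 16-bit value this is 0xCCCB − 2^16 = -13109.

-13109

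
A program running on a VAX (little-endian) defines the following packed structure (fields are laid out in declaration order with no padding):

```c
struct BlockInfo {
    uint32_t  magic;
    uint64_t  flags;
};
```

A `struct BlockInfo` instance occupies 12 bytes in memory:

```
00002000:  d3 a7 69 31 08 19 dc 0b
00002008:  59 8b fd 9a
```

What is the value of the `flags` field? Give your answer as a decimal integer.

`flags` follows `magic` (4 bytes), so it starts at byte offset 4 and occupies 8 bytes.
Bytes at offsets 4..11: 08 19 DC 0B 59 8B FD 9A.
In little-endian order the low byte comes first in memory.
Reassemble most-significant byte first: 9A FD 8B 59 0B DC 19 08 → 0x9AFD8B590BDC1908.
0x9AFD8B590BDC1908 = 11168235865516022024.

11168235865516022024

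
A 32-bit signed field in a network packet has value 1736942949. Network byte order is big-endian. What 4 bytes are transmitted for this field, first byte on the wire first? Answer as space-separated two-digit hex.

67 87 A5 65

1736942949 in hexadecimal, padded to 32 bits, is 0x6787A565.
Split into bytes (most-significant first): 67 87 A5 65.
Big-endian stores the most-significant byte at the lowest address.
So the memory order matches the most-significant-first order: 67 87 A5 65.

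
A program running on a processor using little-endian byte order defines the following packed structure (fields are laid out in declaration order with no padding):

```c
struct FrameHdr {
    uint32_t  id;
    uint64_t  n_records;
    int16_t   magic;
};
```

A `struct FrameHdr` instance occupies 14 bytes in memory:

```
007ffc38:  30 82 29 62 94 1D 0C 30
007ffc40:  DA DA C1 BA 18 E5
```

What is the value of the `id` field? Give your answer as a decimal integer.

1646887472

`id` is the first field, at byte offset 0, occupying 4 bytes.
Bytes at offsets 0..3: 30 82 29 62.
Little-endian stores the least-significant byte at the lowest address.
Reassemble most-significant byte first: 62 29 82 30 → 0x62298230.
0x62298230 = 1646887472.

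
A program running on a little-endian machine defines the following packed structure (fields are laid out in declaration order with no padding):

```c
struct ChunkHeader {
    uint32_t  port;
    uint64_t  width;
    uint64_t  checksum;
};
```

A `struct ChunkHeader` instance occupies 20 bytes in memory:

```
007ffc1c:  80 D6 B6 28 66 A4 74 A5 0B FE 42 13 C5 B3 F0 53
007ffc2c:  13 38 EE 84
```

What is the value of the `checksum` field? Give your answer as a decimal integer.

9578655113127441349

`checksum` follows `port` (4 B), `width` (8 B), so it starts at offset 4 + 8 = 12 and occupies 8 bytes.
Bytes at offsets 12..19: C5 B3 F0 53 13 38 EE 84.
Little-endian stores the least-significant byte at the lowest address.
Reassemble most-significant byte first: 84 EE 38 13 53 F0 B3 C5 → 0x84EE381353F0B3C5.
0x84EE381353F0B3C5 = 9578655113127441349.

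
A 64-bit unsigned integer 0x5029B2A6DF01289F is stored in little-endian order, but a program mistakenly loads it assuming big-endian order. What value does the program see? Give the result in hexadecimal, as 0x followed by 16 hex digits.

Stored little-endian, the bytes at ascending addresses are 9F 28 01 DF A6 B2 29 50.
Read back as big-endian, the last byte is least significant, giving 0x9F2801DFA6B22950.

0x9F2801DFA6B22950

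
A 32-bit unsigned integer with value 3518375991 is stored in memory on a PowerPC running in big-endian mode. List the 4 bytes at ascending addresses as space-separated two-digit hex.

D1 B6 28 37

3518375991 in hexadecimal, padded to 32 bits, is 0xD1B62837.
Split into bytes (most-significant first): D1 B6 28 37.
Big-endian stores the most-significant byte at the lowest address.
So the memory order matches the most-significant-first order: D1 B6 28 37.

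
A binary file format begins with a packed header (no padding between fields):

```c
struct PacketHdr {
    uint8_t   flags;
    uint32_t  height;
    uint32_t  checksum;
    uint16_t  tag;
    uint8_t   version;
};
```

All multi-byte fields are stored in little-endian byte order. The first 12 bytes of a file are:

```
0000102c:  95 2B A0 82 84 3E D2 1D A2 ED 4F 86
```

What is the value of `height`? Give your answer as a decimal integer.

2223153195

`height` follows `flags` (1 byte), so it starts at byte offset 1 and occupies 4 bytes.
Bytes at offsets 1..4: 2B A0 82 84.
Little-endian: lowest address holds the least-significant byte.
Reassemble most-significant byte first: 84 82 A0 2B → 0x8482A02B.
0x8482A02B = 2223153195.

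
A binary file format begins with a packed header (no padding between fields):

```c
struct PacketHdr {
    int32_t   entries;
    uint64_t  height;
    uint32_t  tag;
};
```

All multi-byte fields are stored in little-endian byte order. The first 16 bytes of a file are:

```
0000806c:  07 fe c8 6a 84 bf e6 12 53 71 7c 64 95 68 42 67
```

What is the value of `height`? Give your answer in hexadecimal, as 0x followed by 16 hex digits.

`height` follows `entries` (4 bytes), so it starts at byte offset 4 and occupies 8 bytes.
Bytes at offsets 4..11: 84 BF E6 12 53 71 7C 64.
In little-endian order the low byte comes first in memory.
Reassemble most-significant byte first: 64 7C 71 53 12 E6 BF 84 → 0x647C715312E6BF84.

0x647C715312E6BF84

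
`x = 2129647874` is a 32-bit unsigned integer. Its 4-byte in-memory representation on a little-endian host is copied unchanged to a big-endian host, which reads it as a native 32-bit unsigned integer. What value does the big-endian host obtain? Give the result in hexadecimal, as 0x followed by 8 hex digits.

0x02D9EF7E

2129647874 in 32-bit hexadecimal is 0x7EEFD902.
Stored little-endian, the bytes at ascending addresses are 02 D9 EF 7E.
Read back as big-endian, the last byte is least significant, giving 0x02D9EF7E.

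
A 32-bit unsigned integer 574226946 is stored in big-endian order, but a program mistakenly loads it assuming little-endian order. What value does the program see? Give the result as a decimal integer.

33700386

574226946 in 32-bit hexadecimal is 0x223A0202.
Stored big-endian, the bytes at ascending addresses are 22 3A 02 02.
Read back as little-endian, the first byte is least significant, giving 0x02023A22.
0x02023A22 = 33700386.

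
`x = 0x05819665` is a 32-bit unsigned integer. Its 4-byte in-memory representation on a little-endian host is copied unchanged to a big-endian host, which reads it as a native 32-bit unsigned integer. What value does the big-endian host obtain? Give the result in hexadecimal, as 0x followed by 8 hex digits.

Stored little-endian, the bytes at ascending addresses are 65 96 81 05.
Read back as big-endian, the last byte is least significant, giving 0x65968105.

0x65968105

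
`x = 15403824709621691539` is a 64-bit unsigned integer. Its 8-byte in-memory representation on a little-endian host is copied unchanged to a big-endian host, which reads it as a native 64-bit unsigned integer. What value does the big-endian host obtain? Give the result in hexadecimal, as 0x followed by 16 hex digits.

15403824709621691539 in 64-bit hexadecimal is 0xD5C560F5DF62B493.
Stored little-endian, the bytes at ascending addresses are 93 B4 62 DF F5 60 C5 D5.
Read back as big-endian, the last byte is least significant, giving 0x93B462DFF560C5D5.

0x93B462DFF560C5D5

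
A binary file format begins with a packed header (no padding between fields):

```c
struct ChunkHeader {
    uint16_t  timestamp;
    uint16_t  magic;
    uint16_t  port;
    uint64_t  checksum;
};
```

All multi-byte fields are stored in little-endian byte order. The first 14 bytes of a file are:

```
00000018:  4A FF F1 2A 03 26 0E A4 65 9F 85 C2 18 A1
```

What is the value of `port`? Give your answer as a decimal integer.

`port` follows `timestamp` (2 B), `magic` (2 B), so it starts at offset 2 + 2 = 4 and occupies 2 bytes.
Bytes at offsets 4..5: 03 26.
Little-endian stores the least-significant byte at the lowest address.
Reassemble most-significant byte first: 26 03 → 0x2603.
0x2603 = 9731.

9731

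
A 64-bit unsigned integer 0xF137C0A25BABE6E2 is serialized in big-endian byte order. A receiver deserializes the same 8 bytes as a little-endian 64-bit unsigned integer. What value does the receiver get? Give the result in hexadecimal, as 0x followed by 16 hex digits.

Stored big-endian, the bytes at ascending addresses are F1 37 C0 A2 5B AB E6 E2.
Read back as little-endian, the first byte is least significant, giving 0xE2E6AB5BA2C037F1.

0xE2E6AB5BA2C037F1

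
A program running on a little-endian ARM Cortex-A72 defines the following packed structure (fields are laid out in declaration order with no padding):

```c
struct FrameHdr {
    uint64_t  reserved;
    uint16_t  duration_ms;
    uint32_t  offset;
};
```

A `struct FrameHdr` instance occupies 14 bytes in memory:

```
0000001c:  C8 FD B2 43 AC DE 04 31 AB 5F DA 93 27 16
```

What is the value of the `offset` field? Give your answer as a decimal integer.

`offset` follows `reserved` (8 B), `duration_ms` (2 B), so it starts at offset 8 + 2 = 10 and occupies 4 bytes.
Bytes at offsets 10..13: DA 93 27 16.
Little-endian: lowest address holds the least-significant byte.
Reassemble most-significant byte first: 16 27 93 DA → 0x162793DA.
0x162793DA = 371692506.

371692506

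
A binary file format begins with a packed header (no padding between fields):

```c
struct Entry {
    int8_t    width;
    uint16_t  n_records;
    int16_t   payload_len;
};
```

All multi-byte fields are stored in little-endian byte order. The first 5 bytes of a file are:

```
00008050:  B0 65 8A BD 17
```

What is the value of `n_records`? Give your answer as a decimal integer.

35429

`n_records` follows `width` (1 byte), so it starts at byte offset 1 and occupies 2 bytes.
Bytes at offsets 1..2: 65 8A.
In little-endian order the low byte comes first in memory.
Reassemble most-significant byte first: 8A 65 → 0x8A65.
0x8A65 = 35429.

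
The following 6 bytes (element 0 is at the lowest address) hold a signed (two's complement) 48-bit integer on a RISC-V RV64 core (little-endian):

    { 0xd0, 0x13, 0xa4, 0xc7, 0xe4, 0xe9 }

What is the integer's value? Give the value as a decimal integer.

Little-endian stores the least-significant byte at the lowest address.
Reassemble most-significant byte first: E9 E4 C7 A4 13 D0 → 0xE9E4C7A413D0.
Top bit is set, so as a signed 48-bit value this is 0xE9E4C7A413D0 − 2^48 = -24306165476400.

-24306165476400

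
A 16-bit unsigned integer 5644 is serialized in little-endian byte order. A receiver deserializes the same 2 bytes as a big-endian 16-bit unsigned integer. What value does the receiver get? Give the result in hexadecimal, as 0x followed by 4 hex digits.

0x0C16

5644 in 16-bit hexadecimal is 0x160C.
Stored little-endian, the bytes at ascending addresses are 0C 16.
Read back as big-endian, the last byte is least significant, giving 0x0C16.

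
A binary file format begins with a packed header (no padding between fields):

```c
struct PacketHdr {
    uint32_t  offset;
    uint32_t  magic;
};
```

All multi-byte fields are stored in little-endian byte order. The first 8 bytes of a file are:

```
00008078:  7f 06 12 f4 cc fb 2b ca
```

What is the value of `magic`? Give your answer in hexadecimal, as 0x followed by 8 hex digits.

0xCA2BFBCC

`magic` follows `offset` (4 bytes), so it starts at byte offset 4 and occupies 4 bytes.
Bytes at offsets 4..7: CC FB 2B CA.
Little-endian: lowest address holds the least-significant byte.
Reassemble most-significant byte first: CA 2B FB CC → 0xCA2BFBCC.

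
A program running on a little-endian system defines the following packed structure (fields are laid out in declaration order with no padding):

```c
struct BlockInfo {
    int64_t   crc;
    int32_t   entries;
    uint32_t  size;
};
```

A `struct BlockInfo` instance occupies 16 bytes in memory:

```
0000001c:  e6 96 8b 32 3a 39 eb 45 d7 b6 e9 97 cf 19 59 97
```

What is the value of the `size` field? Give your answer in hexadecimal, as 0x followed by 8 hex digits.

`size` follows `crc` (8 B), `entries` (4 B), so it starts at offset 8 + 4 = 12 and occupies 4 bytes.
Bytes at offsets 12..15: CF 19 59 97.
Little-endian: lowest address holds the least-significant byte.
Reassemble most-significant byte first: 97 59 19 CF → 0x975919CF.

0x975919CF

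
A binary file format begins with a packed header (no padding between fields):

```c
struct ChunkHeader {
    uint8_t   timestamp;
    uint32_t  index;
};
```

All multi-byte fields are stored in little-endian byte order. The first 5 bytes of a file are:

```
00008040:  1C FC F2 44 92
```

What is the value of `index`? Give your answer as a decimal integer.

2453992188

`index` follows `timestamp` (1 byte), so it starts at byte offset 1 and occupies 4 bytes.
Bytes at offsets 1..4: FC F2 44 92.
Little-endian: lowest address holds the least-significant byte.
Reassemble most-significant byte first: 92 44 F2 FC → 0x9244F2FC.
0x9244F2FC = 2453992188.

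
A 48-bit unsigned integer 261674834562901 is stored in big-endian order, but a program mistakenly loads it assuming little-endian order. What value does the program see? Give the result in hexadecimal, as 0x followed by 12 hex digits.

0x558F8FEBFDED

261674834562901 in 48-bit hexadecimal is 0xEDFDEB8F8F55.
Stored big-endian, the bytes at ascending addresses are ED FD EB 8F 8F 55.
Read back as little-endian, the first byte is least significant, giving 0x558F8FEBFDED.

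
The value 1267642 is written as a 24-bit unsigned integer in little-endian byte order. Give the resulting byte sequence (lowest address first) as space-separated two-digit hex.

BA 57 13

1267642 in hexadecimal, padded to 24 bits, is 0x1357BA.
Split into bytes (most-significant first): 13 57 BA.
In little-endian order the low byte comes first in memory.
So at ascending addresses the bytes are BA 57 13.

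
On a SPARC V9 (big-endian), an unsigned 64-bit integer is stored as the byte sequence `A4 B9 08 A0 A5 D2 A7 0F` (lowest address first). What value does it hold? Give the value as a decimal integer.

11869527778981488399

In big-endian order the high byte comes first in memory.
The bytes are already most-significant first: 0xA4B908A0A5D2A70F.
0xA4B908A0A5D2A70F = 11869527778981488399.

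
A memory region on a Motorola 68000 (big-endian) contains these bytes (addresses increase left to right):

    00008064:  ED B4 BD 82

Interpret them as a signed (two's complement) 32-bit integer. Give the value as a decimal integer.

Big-endian stores the most-significant byte at the lowest address.
The bytes are already most-significant first: 0xEDB4BD82.
Top bit is set, so as a signed 32-bit value this is 0xEDB4BD82 − 2^32 = -306922110.

-306922110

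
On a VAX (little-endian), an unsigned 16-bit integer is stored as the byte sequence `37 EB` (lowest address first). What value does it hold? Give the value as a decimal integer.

In little-endian order the low byte comes first in memory.
Reassemble most-significant byte first: EB 37 → 0xEB37.
0xEB37 = 60215.

60215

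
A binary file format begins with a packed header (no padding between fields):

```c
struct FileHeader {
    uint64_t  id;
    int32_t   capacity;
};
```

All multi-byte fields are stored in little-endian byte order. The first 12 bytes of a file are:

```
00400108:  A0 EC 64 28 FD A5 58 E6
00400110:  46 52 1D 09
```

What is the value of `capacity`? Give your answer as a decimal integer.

`capacity` follows `id` (8 bytes), so it starts at byte offset 8 and occupies 4 bytes.
Bytes at offsets 8..11: 46 52 1D 09.
Little-endian: lowest address holds the least-significant byte.
Reassemble most-significant byte first: 09 1D 52 46 → 0x091D5246.
0x091D5246 = 152916550.

152916550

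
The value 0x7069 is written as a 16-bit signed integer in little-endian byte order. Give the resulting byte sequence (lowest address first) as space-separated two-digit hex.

Split into bytes (most-significant first): 70 69.
Little-endian stores the least-significant byte at the lowest address.
So at ascending addresses the bytes are 69 70.

69 70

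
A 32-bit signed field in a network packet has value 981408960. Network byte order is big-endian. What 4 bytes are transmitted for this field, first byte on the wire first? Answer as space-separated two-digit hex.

3A 7F 1C C0

981408960 in hexadecimal, padded to 32 bits, is 0x3A7F1CC0.
Split into bytes (most-significant first): 3A 7F 1C C0.
In big-endian order the high byte comes first in memory.
So the memory order matches the most-significant-first order: 3A 7F 1C C0.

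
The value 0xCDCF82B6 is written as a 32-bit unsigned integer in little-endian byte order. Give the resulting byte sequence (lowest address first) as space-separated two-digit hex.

Split into bytes (most-significant first): CD CF 82 B6.
Little-endian: lowest address holds the least-significant byte.
So at ascending addresses the bytes are B6 82 CF CD.

B6 82 CF CD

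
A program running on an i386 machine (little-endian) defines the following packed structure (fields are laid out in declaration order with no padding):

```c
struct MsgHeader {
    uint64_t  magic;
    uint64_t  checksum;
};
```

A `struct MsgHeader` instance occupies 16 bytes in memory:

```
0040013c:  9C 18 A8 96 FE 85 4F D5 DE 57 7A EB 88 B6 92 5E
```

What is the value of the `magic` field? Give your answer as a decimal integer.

15370651381734578332

`magic` is the first field, at byte offset 0, occupying 8 bytes.
Bytes at offsets 0..7: 9C 18 A8 96 FE 85 4F D5.
Little-endian stores the least-significant byte at the lowest address.
Reassemble most-significant byte first: D5 4F 85 FE 96 A8 18 9C → 0xD54F85FE96A8189C.
0xD54F85FE96A8189C = 15370651381734578332.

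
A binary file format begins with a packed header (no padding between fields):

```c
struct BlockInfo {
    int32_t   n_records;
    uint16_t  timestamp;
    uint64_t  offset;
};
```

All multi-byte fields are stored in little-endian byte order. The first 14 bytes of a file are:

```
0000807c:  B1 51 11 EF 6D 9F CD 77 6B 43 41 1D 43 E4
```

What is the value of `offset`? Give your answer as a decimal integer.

`offset` follows `n_records` (4 B), `timestamp` (2 B), so it starts at offset 4 + 2 = 6 and occupies 8 bytes.
Bytes at offsets 6..13: CD 77 6B 43 41 1D 43 E4.
Little-endian: lowest address holds the least-significant byte.
Reassemble most-significant byte first: E4 43 1D 41 43 6B 77 CD → 0xE4431D41436B77CD.
0xE4431D41436B77CD = 16448022430228379597.

16448022430228379597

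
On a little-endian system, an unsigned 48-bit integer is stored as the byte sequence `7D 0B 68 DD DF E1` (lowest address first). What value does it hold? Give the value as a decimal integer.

Little-endian: lowest address holds the least-significant byte.
Reassemble most-significant byte first: E1 DF DD 68 0B 7D → 0xE1DFDD680B7D.
0xE1DFDD680B7D = 248351608540029.

248351608540029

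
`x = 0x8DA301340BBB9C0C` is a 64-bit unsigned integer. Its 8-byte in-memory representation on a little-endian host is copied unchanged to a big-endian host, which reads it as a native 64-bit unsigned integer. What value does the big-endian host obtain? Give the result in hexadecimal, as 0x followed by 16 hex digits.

Stored little-endian, the bytes at ascending addresses are 0C 9C BB 0B 34 01 A3 8D.
Read back as big-endian, the last byte is least significant, giving 0x0C9CBB0B3401A38D.

0x0C9CBB0B3401A38D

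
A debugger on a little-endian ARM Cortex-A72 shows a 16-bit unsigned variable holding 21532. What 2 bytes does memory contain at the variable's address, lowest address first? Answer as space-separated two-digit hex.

1C 54

21532 in hexadecimal, padded to 16 bits, is 0x541C.
Split into bytes (most-significant first): 54 1C.
Little-endian: lowest address holds the least-significant byte.
So at ascending addresses the bytes are 1C 54.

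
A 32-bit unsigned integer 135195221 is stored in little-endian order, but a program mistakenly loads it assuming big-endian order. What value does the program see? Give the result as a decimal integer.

1441402376

135195221 in 32-bit hexadecimal is 0x080EEA55.
Stored little-endian, the bytes at ascending addresses are 55 EA 0E 08.
Read back as big-endian, the last byte is least significant, giving 0x55EA0E08.
0x55EA0E08 = 1441402376.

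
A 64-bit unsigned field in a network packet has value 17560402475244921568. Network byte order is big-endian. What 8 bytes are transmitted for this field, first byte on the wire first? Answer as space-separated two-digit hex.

17560402475244921568 in hexadecimal, padded to 64 bits, is 0xF3B3150321DD22E0.
Split into bytes (most-significant first): F3 B3 15 03 21 DD 22 E0.
Big-endian stores the most-significant byte at the lowest address.
So the memory order matches the most-significant-first order: F3 B3 15 03 21 DD 22 E0.

F3 B3 15 03 21 DD 22 E0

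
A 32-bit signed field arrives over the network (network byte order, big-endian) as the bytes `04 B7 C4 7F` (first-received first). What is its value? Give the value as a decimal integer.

79152255

Big-endian: lowest address holds the most-significant byte.
The bytes are already most-significant first: 0x04B7C47F.
0x04B7C47F = 79152255.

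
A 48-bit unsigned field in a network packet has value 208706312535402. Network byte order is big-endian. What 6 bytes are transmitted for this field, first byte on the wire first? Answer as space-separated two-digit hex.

208706312535402 in hexadecimal, padded to 48 bits, is 0xBDD1399EFD6A.
Split into bytes (most-significant first): BD D1 39 9E FD 6A.
Big-endian stores the most-significant byte at the lowest address.
So the memory order matches the most-significant-first order: BD D1 39 9E FD 6A.

BD D1 39 9E FD 6A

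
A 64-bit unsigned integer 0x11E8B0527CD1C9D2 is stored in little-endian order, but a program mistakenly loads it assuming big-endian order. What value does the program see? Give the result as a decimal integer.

15188901550177183761

Stored little-endian, the bytes at ascending addresses are D2 C9 D1 7C 52 B0 E8 11.
Read back as big-endian, the last byte is least significant, giving 0xD2C9D17C52B0E811.
0xD2C9D17C52B0E811 = 15188901550177183761.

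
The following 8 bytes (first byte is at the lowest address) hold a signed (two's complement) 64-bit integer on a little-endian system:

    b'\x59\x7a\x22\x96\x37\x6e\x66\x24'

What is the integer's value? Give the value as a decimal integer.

Little-endian stores the least-significant byte at the lowest address.
Reassemble most-significant byte first: 24 66 6E 37 96 22 7A 59 → 0x24666E3796227A59.
0x24666E3796227A59 = 2622905018010991193.

2622905018010991193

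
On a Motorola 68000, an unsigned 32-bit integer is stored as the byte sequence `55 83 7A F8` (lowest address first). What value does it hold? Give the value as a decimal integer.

Big-endian stores the most-significant byte at the lowest address.
The bytes are already most-significant first: 0x55837AF8.
0x55837AF8 = 1434680056.

1434680056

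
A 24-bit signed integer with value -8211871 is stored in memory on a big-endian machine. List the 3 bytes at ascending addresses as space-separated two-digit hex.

Two's complement of -8211871 in 24 bits: 8211871 = 0x7D4D9F; invert → 0x82B260; add 1 → 0x82B261.
Split into bytes (most-significant first): 82 B2 61.
Big-endian: lowest address holds the most-significant byte.
So the memory order matches the most-significant-first order: 82 B2 61.

82 B2 61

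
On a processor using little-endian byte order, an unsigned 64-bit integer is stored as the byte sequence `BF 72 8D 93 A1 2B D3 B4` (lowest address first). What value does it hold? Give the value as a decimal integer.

Little-endian: lowest address holds the least-significant byte.
Reassemble most-significant byte first: B4 D3 2B A1 93 8D 72 BF → 0xB4D32BA1938D72BF.
0xB4D32BA1938D72BF = 13029806119878226623.

13029806119878226623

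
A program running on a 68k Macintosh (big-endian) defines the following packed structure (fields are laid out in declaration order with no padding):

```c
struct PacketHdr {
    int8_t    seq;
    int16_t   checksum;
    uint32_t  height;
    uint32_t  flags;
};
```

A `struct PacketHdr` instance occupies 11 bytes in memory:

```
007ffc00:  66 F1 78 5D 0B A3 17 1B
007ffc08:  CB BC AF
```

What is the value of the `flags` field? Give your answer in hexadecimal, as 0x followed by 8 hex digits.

0x1BCBBCAF

`flags` follows `seq` (1 B), `checksum` (2 B), `height` (4 B), so it starts at offset 1 + 2 + 4 = 7 and occupies 4 bytes.
Bytes at offsets 7..10: 1B CB BC AF.
Big-endian: lowest address holds the most-significant byte.
The bytes are already most-significant first: 0x1BCBBCAF.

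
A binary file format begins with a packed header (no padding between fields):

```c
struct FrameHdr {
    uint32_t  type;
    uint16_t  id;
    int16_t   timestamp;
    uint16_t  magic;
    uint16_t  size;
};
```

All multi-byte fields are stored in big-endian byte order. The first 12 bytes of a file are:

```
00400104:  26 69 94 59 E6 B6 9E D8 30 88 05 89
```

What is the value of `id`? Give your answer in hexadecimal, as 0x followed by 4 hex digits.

0xE6B6

`id` follows `type` (4 bytes), so it starts at byte offset 4 and occupies 2 bytes.
Bytes at offsets 4..5: E6 B6.
Big-endian stores the most-significant byte at the lowest address.
The bytes are already most-significant first: 0xE6B6.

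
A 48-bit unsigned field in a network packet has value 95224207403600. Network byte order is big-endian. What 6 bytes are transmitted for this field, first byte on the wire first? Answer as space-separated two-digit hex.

56 9B 1D 0E 6A 50

95224207403600 in hexadecimal, padded to 48 bits, is 0x569B1D0E6A50.
Split into bytes (most-significant first): 56 9B 1D 0E 6A 50.
Big-endian stores the most-significant byte at the lowest address.
So the memory order matches the most-significant-first order: 56 9B 1D 0E 6A 50.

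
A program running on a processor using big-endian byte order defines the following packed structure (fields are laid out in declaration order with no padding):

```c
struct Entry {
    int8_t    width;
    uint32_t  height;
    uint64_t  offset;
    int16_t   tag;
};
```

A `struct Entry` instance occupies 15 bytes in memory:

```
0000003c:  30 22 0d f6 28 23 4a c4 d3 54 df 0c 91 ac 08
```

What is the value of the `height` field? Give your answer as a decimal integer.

`height` follows `width` (1 byte), so it starts at byte offset 1 and occupies 4 bytes.
Bytes at offsets 1..4: 22 0D F6 28.
In big-endian order the high byte comes first in memory.
The bytes are already most-significant first: 0x220DF628.
0x220DF628 = 571340328.

571340328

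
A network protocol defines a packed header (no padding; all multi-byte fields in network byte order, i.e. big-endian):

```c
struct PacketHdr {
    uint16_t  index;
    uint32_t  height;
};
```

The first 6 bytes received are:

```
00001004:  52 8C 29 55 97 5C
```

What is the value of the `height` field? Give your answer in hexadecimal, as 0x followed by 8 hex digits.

`height` follows `index` (2 bytes), so it starts at byte offset 2 and occupies 4 bytes.
Bytes at offsets 2..5: 29 55 97 5C.
Big-endian stores the most-significant byte at the lowest address.
The bytes are already most-significant first: 0x2955975C.

0x2955975C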